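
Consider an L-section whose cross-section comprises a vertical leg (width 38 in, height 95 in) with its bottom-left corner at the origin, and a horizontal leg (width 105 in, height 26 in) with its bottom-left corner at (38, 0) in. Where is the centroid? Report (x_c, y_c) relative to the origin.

x_c = 49.79 in, y_c = 32.64 in

vertical leg: A = 38 × 95 = 3610.00, centroid at (19.00, 47.50).
horizontal leg: A = 105 × 26 = 2730.00, centroid at (90.50, 13.00).
ΣA = 6340.00 in², ΣAx_c = 315655.00 in³, ΣAy_c = 206965.00 in³.
x_c = 315655.00/6340.00 = 49.79 in; y_c = 206965.00/6340.00 = 32.64 in.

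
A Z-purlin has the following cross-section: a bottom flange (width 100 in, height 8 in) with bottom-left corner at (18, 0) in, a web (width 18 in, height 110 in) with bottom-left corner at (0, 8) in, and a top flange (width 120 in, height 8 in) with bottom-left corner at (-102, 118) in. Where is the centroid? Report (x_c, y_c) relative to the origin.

bottom flange: A = 100 × 8 = 800.00, centroid at (68.00, 4.00).
web: A = 18 × 110 = 1980.00, centroid at (9.00, 63.00).
top flange: A = 120 × 8 = 960.00, centroid at (-42.00, 122.00).
ΣA = 3740.00 in², ΣAx_c = 31900.00 in³, ΣAy_c = 245060.00 in³.
x_c = 31900.00/3740.00 = 8.53 in; y_c = 245060.00/3740.00 = 65.52 in.

x_c = 8.53 in, y_c = 65.52 in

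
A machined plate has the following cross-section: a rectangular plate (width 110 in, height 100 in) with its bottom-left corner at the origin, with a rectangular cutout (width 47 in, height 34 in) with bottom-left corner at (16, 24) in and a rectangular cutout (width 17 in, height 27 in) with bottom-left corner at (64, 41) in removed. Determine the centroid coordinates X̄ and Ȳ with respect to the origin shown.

plate: A = 110 × 100 = 11000.00, centroid at (55.00, 50.00).
hole 1: A = −(47 × 34) = -1598.00, centroid at (39.50, 41.00).
hole 2: A = −(17 × 27) = -459.00, centroid at (72.50, 54.50).
ΣA = 8943.00 in²
ΣAX̄ = (11000.00)(55.00) + (-1598.00)(39.50) + (-459.00)(72.50) = 508601.50 in³
ΣAȲ = (11000.00)(50.00) + (-1598.00)(41.00) + (-459.00)(54.50) = 459466.50 in³
X̄ = 508601.50 / 8943.00 = 56.87 in
Ȳ = 459466.50 / 8943.00 = 51.38 in

X̄ = 56.87 in, Ȳ = 51.38 in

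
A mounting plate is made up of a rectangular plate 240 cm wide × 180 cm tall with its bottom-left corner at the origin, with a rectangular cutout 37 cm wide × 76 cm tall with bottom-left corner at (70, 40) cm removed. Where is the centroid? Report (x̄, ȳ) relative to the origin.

x̄ = 122.19 cm, ȳ = 90.84 cm

plate: A = 240 × 180 = 43200.00, centroid at (120.00, 90.00).
hole: A = −(37 × 76) = -2812.00, centroid at (88.50, 78.00).
ΣA = 40388.00 cm²
ΣAx̄ = (43200.00)(120.00) + (-2812.00)(88.50) = 4935138.00 cm³
ΣAȳ = (43200.00)(90.00) + (-2812.00)(78.00) = 3668664.00 cm³
x̄ = 4935138.00 / 40388.00 = 122.19 cm
ȳ = 3668664.00 / 40388.00 = 90.84 cm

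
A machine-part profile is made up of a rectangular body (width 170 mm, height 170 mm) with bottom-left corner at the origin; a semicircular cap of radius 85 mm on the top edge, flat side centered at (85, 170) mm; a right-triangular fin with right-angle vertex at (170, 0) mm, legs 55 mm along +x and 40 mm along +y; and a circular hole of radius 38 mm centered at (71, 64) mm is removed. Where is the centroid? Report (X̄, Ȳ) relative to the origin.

X̄ = 89.81 mm, Ȳ = 122.77 mm

rectangular body: A = 170 × 170 = 28900.00, centroid at (85.00, 85.00).
semicircular top: A = ½π·85² = 11349.00, centroid at (85.00, 206.08).
triangular fin: A = ½·55·40 = 1100.00, centroid at (188.33, 13.33).
hole: A = −π·38² = -4536.46, centroid at (71.00, 64.00).
ΣA = 36812.54 mm²
ΣAX̄ = (28900.00)(85.00) + (11349.00)(85.00) + (1100.00)(188.33) + (-4536.46)(71.00) = 3306243.32 mm³
ΣAȲ = (28900.00)(85.00) + (11349.00)(206.08) + (1100.00)(13.33) + (-4536.46)(64.00) = 4519580.50 mm³
X̄ = 3306243.32 / 36812.54 = 89.81 mm
Ȳ = 4519580.50 / 36812.54 = 122.77 mm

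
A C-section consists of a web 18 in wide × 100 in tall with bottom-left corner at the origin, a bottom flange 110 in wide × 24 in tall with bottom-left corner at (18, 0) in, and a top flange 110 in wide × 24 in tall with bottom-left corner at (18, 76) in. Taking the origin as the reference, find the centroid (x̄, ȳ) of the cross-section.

x̄ = 56.73 in, ȳ = 50.00 in

Part | A | x̄ᵢ | ȳᵢ | A·x̄ᵢ | A·ȳᵢ
web | 1800.00 | 9.00 | 50.00 | 16200.00 | 90000.00
bottom flange | 2640.00 | 73.00 | 12.00 | 192720.00 | 31680.00
top flange | 2640.00 | 73.00 | 88.00 | 192720.00 | 232320.00
Σ | 7080.00 |  |  | 401640.00 | 354000.00
x̄ = 401640.00 / 7080.00 = 56.73 in
ȳ = 354000.00 / 7080.00 = 50.00 in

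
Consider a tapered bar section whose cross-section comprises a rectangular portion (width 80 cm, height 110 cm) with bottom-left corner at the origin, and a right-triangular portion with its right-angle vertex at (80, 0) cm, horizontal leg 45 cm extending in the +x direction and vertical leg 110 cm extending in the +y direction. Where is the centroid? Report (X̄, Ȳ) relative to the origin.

rectangular portion: A = 80 × 110 = 8800.00, centroid at (40.00, 55.00).
triangular portion: A = ½·45·110 = 2475.00, centroid at (95.00, 36.67).
ΣA = 11275.00 cm², ΣAX̄ = 587125.00 cm³, ΣAȲ = 574750.00 cm³.
X̄ = 587125.00/11275.00 = 52.07 cm; Ȳ = 574750.00/11275.00 = 50.98 cm.

X̄ = 52.07 cm, Ȳ = 50.98 cm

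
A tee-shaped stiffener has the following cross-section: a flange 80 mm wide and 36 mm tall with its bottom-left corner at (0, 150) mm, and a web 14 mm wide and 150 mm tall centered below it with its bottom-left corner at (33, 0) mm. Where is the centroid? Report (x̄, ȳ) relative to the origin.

web: A = 14 × 150 = 2100.00, centroid at (40.00, 75.00).
flange: A = 80 × 36 = 2880.00, centroid at (40.00, 168.00).
ΣA = 4980.00 mm²
ΣAx̄ = (2100.00)(40.00) + (2880.00)(40.00) = 199200.00 mm³
ΣAȳ = (2100.00)(75.00) + (2880.00)(168.00) = 641340.00 mm³
x̄ = 199200.00 / 4980.00 = 40.00 mm
ȳ = 641340.00 / 4980.00 = 128.78 mm

x̄ = 40.00 mm, ȳ = 128.78 mm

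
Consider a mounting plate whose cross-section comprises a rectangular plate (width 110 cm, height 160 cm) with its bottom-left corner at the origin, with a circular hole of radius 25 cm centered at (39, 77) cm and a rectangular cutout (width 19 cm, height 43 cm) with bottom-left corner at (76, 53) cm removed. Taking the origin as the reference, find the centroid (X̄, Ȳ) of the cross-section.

X̄ = 55.44 cm, Ȳ = 80.70 cm

plate: A = 110 × 160 = 17600.00, centroid at (55.00, 80.00).
hole 1: A = −π·25² = -1963.50, centroid at (39.00, 77.00).
hole 2: A = −(19 × 43) = -817.00, centroid at (85.50, 74.50).
ΣA = 14819.50 cm², ΣAX̄ = 821570.18 cm³, ΣAȲ = 1195944.35 cm³.
X̄ = 821570.18/14819.50 = 55.44 cm; Ȳ = 1195944.35/14819.50 = 80.70 cm.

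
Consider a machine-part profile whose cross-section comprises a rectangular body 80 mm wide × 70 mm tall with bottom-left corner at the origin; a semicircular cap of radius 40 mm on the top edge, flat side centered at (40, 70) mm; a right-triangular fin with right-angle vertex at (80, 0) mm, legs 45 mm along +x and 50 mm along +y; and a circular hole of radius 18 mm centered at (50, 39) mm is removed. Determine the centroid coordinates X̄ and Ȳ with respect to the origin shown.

rectangular body: A = 80 × 70 = 5600.00, centroid at (40.00, 35.00).
semicircular top: A = ½π·40² = 2513.27, centroid at (40.00, 86.98).
triangular fin: A = ½·45·50 = 1125.00, centroid at (95.00, 16.67).
hole: A = −π·18² = -1017.88, centroid at (50.00, 39.00).
ΣA = 8220.40 mm², ΣAX̄ = 380512.16 mm³, ΣAȲ = 393648.69 mm³.
X̄ = 380512.16/8220.40 = 46.29 mm; Ȳ = 393648.69/8220.40 = 47.89 mm.

X̄ = 46.29 mm, Ȳ = 47.89 mm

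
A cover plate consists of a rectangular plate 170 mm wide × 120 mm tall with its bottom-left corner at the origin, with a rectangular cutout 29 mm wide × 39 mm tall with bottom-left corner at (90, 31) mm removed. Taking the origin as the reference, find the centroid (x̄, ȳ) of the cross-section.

Part | A | x̄ᵢ | ȳᵢ | A·x̄ᵢ | A·ȳᵢ
plate | 20400.00 | 85.00 | 60.00 | 1734000.00 | 1224000.00
hole | -1131.00 | 104.50 | 50.50 | -118189.50 | -57115.50
Σ | 19269.00 |  |  | 1615810.50 | 1166884.50
x̄ = 1615810.50 / 19269.00 = 83.86 mm
ȳ = 1166884.50 / 19269.00 = 60.56 mm

x̄ = 83.86 mm, ȳ = 60.56 mm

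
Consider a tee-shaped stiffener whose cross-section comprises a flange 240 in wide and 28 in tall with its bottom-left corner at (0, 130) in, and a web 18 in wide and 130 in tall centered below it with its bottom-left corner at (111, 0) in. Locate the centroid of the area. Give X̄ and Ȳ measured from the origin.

web: A = 18 × 130 = 2340.00, centroid at (120.00, 65.00).
flange: A = 240 × 28 = 6720.00, centroid at (120.00, 144.00).
ΣA = 9060.00 in², ΣAX̄ = 1087200.00 in³, ΣAȲ = 1119780.00 in³.
X̄ = 1087200.00/9060.00 = 120.00 in; Ȳ = 1119780.00/9060.00 = 123.60 in.

X̄ = 120.00 in, Ȳ = 123.60 in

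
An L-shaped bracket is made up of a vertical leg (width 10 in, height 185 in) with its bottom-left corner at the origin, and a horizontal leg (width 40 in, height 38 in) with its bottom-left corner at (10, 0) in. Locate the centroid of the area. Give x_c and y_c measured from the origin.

vertical leg: A = 10 × 185 = 1850.00, centroid at (5.00, 92.50).
horizontal leg: A = 40 × 38 = 1520.00, centroid at (30.00, 19.00).
ΣA = 3370.00 in², ΣAx_c = 54850.00 in³, ΣAy_c = 200005.00 in³.
x_c = 54850.00/3370.00 = 16.28 in; y_c = 200005.00/3370.00 = 59.35 in.

x_c = 16.28 in, y_c = 59.35 in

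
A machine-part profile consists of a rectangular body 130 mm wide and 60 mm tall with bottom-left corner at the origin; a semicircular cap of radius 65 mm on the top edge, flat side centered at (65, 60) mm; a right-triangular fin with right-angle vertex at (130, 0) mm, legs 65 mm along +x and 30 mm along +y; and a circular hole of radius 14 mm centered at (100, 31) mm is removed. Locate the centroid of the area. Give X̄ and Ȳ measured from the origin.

Part | A | x̄ᵢ | ȳᵢ | A·x̄ᵢ | A·ȳᵢ
rectangular body | 7800.00 | 65.00 | 30.00 | 507000.00 | 234000.00
semicircular top | 6636.61 | 65.00 | 87.59 | 431379.94 | 581280.20
triangular fin | 975.00 | 151.67 | 10.00 | 147875.00 | 9750.00
hole | -615.75 | 100.00 | 31.00 | -61575.22 | -19088.32
Σ | 14795.86 |  |  | 1024679.73 | 805941.89
X̄ = 1024679.73 / 14795.86 = 69.25 mm
Ȳ = 805941.89 / 14795.86 = 54.47 mm

X̄ = 69.25 mm, Ȳ = 54.47 mm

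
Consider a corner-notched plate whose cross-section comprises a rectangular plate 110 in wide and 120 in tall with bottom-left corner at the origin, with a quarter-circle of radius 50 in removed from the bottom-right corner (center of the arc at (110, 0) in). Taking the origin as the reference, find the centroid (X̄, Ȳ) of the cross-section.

plate: A = 110 × 120 = 13200.00, centroid at (55.00, 60.00).
removed quarter-circle: A = −¼π·50² = -1963.50, centroid at (88.78, 21.22).
ΣA = 11236.50 in²
ΣAX̄ = (13200.00)(55.00) + (-1963.50)(88.78) = 551682.17 in³
ΣAȲ = (13200.00)(60.00) + (-1963.50)(21.22) = 750333.33 in³
X̄ = 551682.17 / 11236.50 = 49.10 in
Ȳ = 750333.33 / 11236.50 = 66.78 in

X̄ = 49.10 in, Ȳ = 66.78 in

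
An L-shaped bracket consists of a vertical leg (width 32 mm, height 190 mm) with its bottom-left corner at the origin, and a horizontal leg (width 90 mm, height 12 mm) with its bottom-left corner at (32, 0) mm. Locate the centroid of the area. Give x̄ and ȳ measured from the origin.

x̄ = 25.20 mm, ȳ = 81.58 mm

Part | A | x̄ᵢ | ȳᵢ | A·x̄ᵢ | A·ȳᵢ
vertical leg | 6080.00 | 16.00 | 95.00 | 97280.00 | 577600.00
horizontal leg | 1080.00 | 77.00 | 6.00 | 83160.00 | 6480.00
Σ | 7160.00 |  |  | 180440.00 | 584080.00
x̄ = 180440.00 / 7160.00 = 25.20 mm
ȳ = 584080.00 / 7160.00 = 81.58 mm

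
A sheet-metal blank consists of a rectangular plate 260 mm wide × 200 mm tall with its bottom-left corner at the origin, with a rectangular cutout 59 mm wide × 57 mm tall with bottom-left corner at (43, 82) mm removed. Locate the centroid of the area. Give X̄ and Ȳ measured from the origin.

plate: A = 260 × 200 = 52000.00, centroid at (130.00, 100.00).
hole: A = −(59 × 57) = -3363.00, centroid at (72.50, 110.50).
ΣA = 48637.00 mm², ΣAX̄ = 6516182.50 mm³, ΣAȲ = 4828388.50 mm³.
X̄ = 6516182.50/48637.00 = 133.98 mm; Ȳ = 4828388.50/48637.00 = 99.27 mm.

X̄ = 133.98 mm, Ȳ = 99.27 mm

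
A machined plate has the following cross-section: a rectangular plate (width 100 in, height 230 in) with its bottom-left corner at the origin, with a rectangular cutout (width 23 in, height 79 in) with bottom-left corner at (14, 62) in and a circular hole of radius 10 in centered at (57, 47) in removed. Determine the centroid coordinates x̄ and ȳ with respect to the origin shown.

x̄ = 52.03 in, ȳ = 117.20 in

plate: A = 100 × 230 = 23000.00, centroid at (50.00, 115.00).
hole 1: A = −(23 × 79) = -1817.00, centroid at (25.50, 101.50).
hole 2: A = −π·10² = -314.16, centroid at (57.00, 47.00).
ΣA = 20868.84 in², ΣAx̄ = 1085759.42 in³, ΣAȳ = 2445809.01 in³.
x̄ = 1085759.42/20868.84 = 52.03 in; ȳ = 2445809.01/20868.84 = 117.20 in.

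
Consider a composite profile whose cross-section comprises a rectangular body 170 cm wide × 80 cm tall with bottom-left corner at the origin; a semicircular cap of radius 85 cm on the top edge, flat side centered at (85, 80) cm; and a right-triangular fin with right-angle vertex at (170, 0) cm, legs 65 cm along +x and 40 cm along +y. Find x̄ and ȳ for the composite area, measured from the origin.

x̄ = 90.28 cm, ȳ = 71.57 cm

rectangular body: A = 170 × 80 = 13600.00, centroid at (85.00, 40.00).
semicircular top: A = ½π·85² = 11349.00, centroid at (85.00, 116.08).
triangular fin: A = ½·65·40 = 1300.00, centroid at (191.67, 13.33).
ΣA = 26249.00 cm², ΣAx̄ = 2369831.96 cm³, ΣAȳ = 1878670.28 cm³.
x̄ = 2369831.96/26249.00 = 90.28 cm; ȳ = 1878670.28/26249.00 = 71.57 cm.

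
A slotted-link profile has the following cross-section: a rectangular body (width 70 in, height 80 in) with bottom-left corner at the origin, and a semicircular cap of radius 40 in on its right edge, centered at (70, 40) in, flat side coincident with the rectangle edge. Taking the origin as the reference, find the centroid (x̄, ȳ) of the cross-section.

x̄ = 51.10 in, ȳ = 40.00 in

Part | A | x̄ᵢ | ȳᵢ | A·x̄ᵢ | A·ȳᵢ
rectangular body | 5600.00 | 35.00 | 40.00 | 196000.00 | 224000.00
semicircular end | 2513.27 | 86.98 | 40.00 | 218595.86 | 100530.96
Σ | 8113.27 |  |  | 414595.86 | 324530.96
x̄ = 414595.86 / 8113.27 = 51.10 in
ȳ = 324530.96 / 8113.27 = 40.00 in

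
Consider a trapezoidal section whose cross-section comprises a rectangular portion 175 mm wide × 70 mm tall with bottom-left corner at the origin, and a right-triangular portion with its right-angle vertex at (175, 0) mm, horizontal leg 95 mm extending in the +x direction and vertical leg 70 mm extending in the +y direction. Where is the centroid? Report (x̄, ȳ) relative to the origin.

Part | A | x̄ᵢ | ȳᵢ | A·x̄ᵢ | A·ȳᵢ
rectangular portion | 12250.00 | 87.50 | 35.00 | 1071875.00 | 428750.00
triangular portion | 3325.00 | 206.67 | 23.33 | 687166.67 | 77583.33
Σ | 15575.00 |  |  | 1759041.67 | 506333.33
x̄ = 1759041.67 / 15575.00 = 112.94 mm
ȳ = 506333.33 / 15575.00 = 32.51 mm

x̄ = 112.94 mm, ȳ = 32.51 mm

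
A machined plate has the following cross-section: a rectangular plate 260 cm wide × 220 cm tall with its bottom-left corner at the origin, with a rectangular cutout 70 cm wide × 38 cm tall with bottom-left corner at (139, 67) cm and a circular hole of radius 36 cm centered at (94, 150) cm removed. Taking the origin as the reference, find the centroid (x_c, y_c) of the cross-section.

x_c = 130.59 cm, y_c = 108.04 cm

plate: A = 260 × 220 = 57200.00, centroid at (130.00, 110.00).
hole 1: A = −(70 × 38) = -2660.00, centroid at (174.00, 86.00).
hole 2: A = −π·36² = -4071.50, centroid at (94.00, 150.00).
ΣA = 50468.50 cm²
ΣAx_c = (57200.00)(130.00) + (-2660.00)(174.00) + (-4071.50)(94.00) = 6590438.62 cm³
ΣAy_c = (57200.00)(110.00) + (-2660.00)(86.00) + (-4071.50)(150.00) = 5452514.39 cm³
x_c = 6590438.62 / 50468.50 = 130.59 cm
y_c = 5452514.39 / 50468.50 = 108.04 cm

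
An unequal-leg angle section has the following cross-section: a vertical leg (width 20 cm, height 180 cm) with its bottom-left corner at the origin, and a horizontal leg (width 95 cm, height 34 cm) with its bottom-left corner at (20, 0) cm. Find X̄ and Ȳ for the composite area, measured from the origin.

vertical leg: A = 20 × 180 = 3600.00, centroid at (10.00, 90.00).
horizontal leg: A = 95 × 34 = 3230.00, centroid at (67.50, 17.00).
ΣA = 6830.00 cm²
ΣAX̄ = (3600.00)(10.00) + (3230.00)(67.50) = 254025.00 cm³
ΣAȲ = (3600.00)(90.00) + (3230.00)(17.00) = 378910.00 cm³
X̄ = 254025.00 / 6830.00 = 37.19 cm
Ȳ = 378910.00 / 6830.00 = 55.48 cm

X̄ = 37.19 cm, Ȳ = 55.48 cm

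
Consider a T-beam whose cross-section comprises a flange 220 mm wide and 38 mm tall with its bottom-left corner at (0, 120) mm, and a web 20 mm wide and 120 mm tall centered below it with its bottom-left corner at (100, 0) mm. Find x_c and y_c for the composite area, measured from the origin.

x_c = 110.00 mm, y_c = 121.38 mm

web: A = 20 × 120 = 2400.00, centroid at (110.00, 60.00).
flange: A = 220 × 38 = 8360.00, centroid at (110.00, 139.00).
ΣA = 10760.00 mm²
ΣAx_c = (2400.00)(110.00) + (8360.00)(110.00) = 1183600.00 mm³
ΣAy_c = (2400.00)(60.00) + (8360.00)(139.00) = 1306040.00 mm³
x_c = 1183600.00 / 10760.00 = 110.00 mm
y_c = 1306040.00 / 10760.00 = 121.38 mm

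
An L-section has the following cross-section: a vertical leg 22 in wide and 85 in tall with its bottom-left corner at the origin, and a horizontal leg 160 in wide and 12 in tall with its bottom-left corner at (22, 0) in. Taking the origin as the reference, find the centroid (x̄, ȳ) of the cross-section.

vertical leg: A = 22 × 85 = 1870.00, centroid at (11.00, 42.50).
horizontal leg: A = 160 × 12 = 1920.00, centroid at (102.00, 6.00).
ΣA = 3790.00 in²
ΣAx̄ = (1870.00)(11.00) + (1920.00)(102.00) = 216410.00 in³
ΣAȳ = (1870.00)(42.50) + (1920.00)(6.00) = 90995.00 in³
x̄ = 216410.00 / 3790.00 = 57.10 in
ȳ = 90995.00 / 3790.00 = 24.01 in

x̄ = 57.10 in, ȳ = 24.01 in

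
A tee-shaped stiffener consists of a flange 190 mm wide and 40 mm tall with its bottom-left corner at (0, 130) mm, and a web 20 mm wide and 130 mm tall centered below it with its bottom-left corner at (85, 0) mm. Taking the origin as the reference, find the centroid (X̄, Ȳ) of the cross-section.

X̄ = 95.00 mm, Ȳ = 128.33 mm

web: A = 20 × 130 = 2600.00, centroid at (95.00, 65.00).
flange: A = 190 × 40 = 7600.00, centroid at (95.00, 150.00).
ΣA = 10200.00 mm², ΣAX̄ = 969000.00 mm³, ΣAȲ = 1309000.00 mm³.
X̄ = 969000.00/10200.00 = 95.00 mm; Ȳ = 1309000.00/10200.00 = 128.33 mm.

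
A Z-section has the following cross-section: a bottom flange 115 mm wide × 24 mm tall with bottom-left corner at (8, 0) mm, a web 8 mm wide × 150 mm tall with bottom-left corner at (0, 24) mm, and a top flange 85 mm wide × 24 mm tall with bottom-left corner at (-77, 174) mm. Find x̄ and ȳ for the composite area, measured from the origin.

x̄ = 19.20 mm, ȳ = 88.56 mm

bottom flange: A = 115 × 24 = 2760.00, centroid at (65.50, 12.00).
web: A = 8 × 150 = 1200.00, centroid at (4.00, 99.00).
top flange: A = 85 × 24 = 2040.00, centroid at (-34.50, 186.00).
ΣA = 6000.00 mm², ΣAx̄ = 115200.00 mm³, ΣAȳ = 531360.00 mm³.
x̄ = 115200.00/6000.00 = 19.20 mm; ȳ = 531360.00/6000.00 = 88.56 mm.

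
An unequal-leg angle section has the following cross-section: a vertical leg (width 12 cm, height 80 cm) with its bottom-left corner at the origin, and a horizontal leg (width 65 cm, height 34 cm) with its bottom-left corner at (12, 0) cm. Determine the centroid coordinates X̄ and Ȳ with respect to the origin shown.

X̄ = 32.84 cm, Ȳ = 23.97 cm

vertical leg: A = 12 × 80 = 960.00, centroid at (6.00, 40.00).
horizontal leg: A = 65 × 34 = 2210.00, centroid at (44.50, 17.00).
ΣA = 3170.00 cm²
ΣAX̄ = (960.00)(6.00) + (2210.00)(44.50) = 104105.00 cm³
ΣAȲ = (960.00)(40.00) + (2210.00)(17.00) = 75970.00 cm³
X̄ = 104105.00 / 3170.00 = 32.84 cm
Ȳ = 75970.00 / 3170.00 = 23.97 cm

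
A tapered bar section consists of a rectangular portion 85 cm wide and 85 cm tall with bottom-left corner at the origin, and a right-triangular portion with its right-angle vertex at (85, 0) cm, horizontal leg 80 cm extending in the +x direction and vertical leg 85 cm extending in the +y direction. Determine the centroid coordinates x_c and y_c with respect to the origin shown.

x_c = 64.63 cm, y_c = 37.97 cm

Part | A | x̄ᵢ | ȳᵢ | A·x̄ᵢ | A·ȳᵢ
rectangular portion | 7225.00 | 42.50 | 42.50 | 307062.50 | 307062.50
triangular portion | 3400.00 | 111.67 | 28.33 | 379666.67 | 96333.33
Σ | 10625.00 |  |  | 686729.17 | 403395.83
x_c = 686729.17 / 10625.00 = 64.63 cm
y_c = 403395.83 / 10625.00 = 37.97 cm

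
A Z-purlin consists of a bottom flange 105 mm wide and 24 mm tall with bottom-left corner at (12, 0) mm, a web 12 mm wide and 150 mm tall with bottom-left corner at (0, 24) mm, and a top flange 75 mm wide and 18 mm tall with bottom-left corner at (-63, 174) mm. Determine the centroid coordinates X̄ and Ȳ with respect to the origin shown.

X̄ = 24.50 mm, Ȳ = 80.33 mm

bottom flange: A = 105 × 24 = 2520.00, centroid at (64.50, 12.00).
web: A = 12 × 150 = 1800.00, centroid at (6.00, 99.00).
top flange: A = 75 × 18 = 1350.00, centroid at (-25.50, 183.00).
ΣA = 5670.00 mm², ΣAX̄ = 138915.00 mm³, ΣAȲ = 455490.00 mm³.
X̄ = 138915.00/5670.00 = 24.50 mm; Ȳ = 455490.00/5670.00 = 80.33 mm.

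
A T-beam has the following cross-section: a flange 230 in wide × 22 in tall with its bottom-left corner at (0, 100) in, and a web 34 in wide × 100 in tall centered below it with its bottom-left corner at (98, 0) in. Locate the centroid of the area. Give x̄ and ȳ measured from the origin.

web: A = 34 × 100 = 3400.00, centroid at (115.00, 50.00).
flange: A = 230 × 22 = 5060.00, centroid at (115.00, 111.00).
ΣA = 8460.00 in², ΣAx̄ = 972900.00 in³, ΣAȳ = 731660.00 in³.
x̄ = 972900.00/8460.00 = 115.00 in; ȳ = 731660.00/8460.00 = 86.48 in.

x̄ = 115.00 in, ȳ = 86.48 in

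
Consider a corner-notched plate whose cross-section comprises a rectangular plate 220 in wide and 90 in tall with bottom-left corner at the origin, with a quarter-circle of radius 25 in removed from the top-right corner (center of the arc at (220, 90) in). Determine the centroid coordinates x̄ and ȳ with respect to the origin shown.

x̄ = 107.47 in, ȳ = 44.13 in

Part | A | x̄ᵢ | ȳᵢ | A·x̄ᵢ | A·ȳᵢ
plate | 19800.00 | 110.00 | 45.00 | 2178000.00 | 891000.00
removed quarter-circle | -490.87 | 209.39 | 79.39 | -102783.91 | -38970.31
Σ | 19309.13 |  |  | 2075216.09 | 852029.69
x̄ = 2075216.09 / 19309.13 = 107.47 in
ȳ = 852029.69 / 19309.13 = 44.13 in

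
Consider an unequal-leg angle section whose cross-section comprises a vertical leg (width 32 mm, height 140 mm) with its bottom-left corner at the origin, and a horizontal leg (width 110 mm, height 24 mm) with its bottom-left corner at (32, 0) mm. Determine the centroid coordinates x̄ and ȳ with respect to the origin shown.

vertical leg: A = 32 × 140 = 4480.00, centroid at (16.00, 70.00).
horizontal leg: A = 110 × 24 = 2640.00, centroid at (87.00, 12.00).
ΣA = 7120.00 mm², ΣAx̄ = 301360.00 mm³, ΣAȳ = 345280.00 mm³.
x̄ = 301360.00/7120.00 = 42.33 mm; ȳ = 345280.00/7120.00 = 48.49 mm.

x̄ = 42.33 mm, ȳ = 48.49 mm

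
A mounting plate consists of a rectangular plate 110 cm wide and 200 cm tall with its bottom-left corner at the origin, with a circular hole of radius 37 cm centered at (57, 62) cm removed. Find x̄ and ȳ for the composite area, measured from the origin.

x̄ = 54.51 cm, ȳ = 109.23 cm

plate: A = 110 × 200 = 22000.00, centroid at (55.00, 100.00).
hole: A = −π·37² = -4300.84, centroid at (57.00, 62.00).
ΣA = 17699.16 cm², ΣAx̄ = 964852.10 cm³, ΣAȳ = 1933347.90 cm³.
x̄ = 964852.10/17699.16 = 54.51 cm; ȳ = 1933347.90/17699.16 = 109.23 cm.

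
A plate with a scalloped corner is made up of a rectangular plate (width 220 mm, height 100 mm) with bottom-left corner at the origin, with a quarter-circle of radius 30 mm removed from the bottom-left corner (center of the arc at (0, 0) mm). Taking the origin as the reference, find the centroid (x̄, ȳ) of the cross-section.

x̄ = 113.23 mm, ȳ = 51.24 mm

Part | A | x̄ᵢ | ȳᵢ | A·x̄ᵢ | A·ȳᵢ
plate | 22000.00 | 110.00 | 50.00 | 2420000.00 | 1100000.00
removed quarter-circle | -706.86 | 12.73 | 12.73 | -9000.00 | -9000.00
Σ | 21293.14 |  |  | 2411000.00 | 1091000.00
x̄ = 2411000.00 / 21293.14 = 113.23 mm
ȳ = 1091000.00 / 21293.14 = 51.24 mm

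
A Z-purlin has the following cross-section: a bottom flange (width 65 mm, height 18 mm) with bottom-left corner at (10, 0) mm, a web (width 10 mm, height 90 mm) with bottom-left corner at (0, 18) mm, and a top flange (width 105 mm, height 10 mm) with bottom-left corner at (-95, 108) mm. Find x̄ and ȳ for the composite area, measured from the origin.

x̄ = 3.08 mm, ȳ = 59.58 mm

Part | A | x̄ᵢ | ȳᵢ | A·x̄ᵢ | A·ȳᵢ
bottom flange | 1170.00 | 42.50 | 9.00 | 49725.00 | 10530.00
web | 900.00 | 5.00 | 63.00 | 4500.00 | 56700.00
top flange | 1050.00 | -42.50 | 113.00 | -44625.00 | 118650.00
Σ | 3120.00 |  |  | 9600.00 | 185880.00
x̄ = 9600.00 / 3120.00 = 3.08 mm
ȳ = 185880.00 / 3120.00 = 59.58 mm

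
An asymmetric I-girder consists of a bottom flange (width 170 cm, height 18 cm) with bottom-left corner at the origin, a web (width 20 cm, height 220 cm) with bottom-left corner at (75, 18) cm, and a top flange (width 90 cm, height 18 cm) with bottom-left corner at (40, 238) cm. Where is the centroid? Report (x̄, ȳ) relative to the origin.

Part | A | x̄ᵢ | ȳᵢ | A·x̄ᵢ | A·ȳᵢ
bottom flange | 3060.00 | 85.00 | 9.00 | 260100.00 | 27540.00
web | 4400.00 | 85.00 | 128.00 | 374000.00 | 563200.00
top flange | 1620.00 | 85.00 | 247.00 | 137700.00 | 400140.00
Σ | 9080.00 |  |  | 771800.00 | 990880.00
x̄ = 771800.00 / 9080.00 = 85.00 cm
ȳ = 990880.00 / 9080.00 = 109.13 cm

x̄ = 85.00 cm, ȳ = 109.13 cm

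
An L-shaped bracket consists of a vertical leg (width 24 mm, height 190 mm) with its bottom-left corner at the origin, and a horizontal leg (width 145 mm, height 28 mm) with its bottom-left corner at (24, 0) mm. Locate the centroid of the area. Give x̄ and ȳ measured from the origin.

x̄ = 51.80 mm, ȳ = 56.85 mm

Part | A | x̄ᵢ | ȳᵢ | A·x̄ᵢ | A·ȳᵢ
vertical leg | 4560.00 | 12.00 | 95.00 | 54720.00 | 433200.00
horizontal leg | 4060.00 | 96.50 | 14.00 | 391790.00 | 56840.00
Σ | 8620.00 |  |  | 446510.00 | 490040.00
x̄ = 446510.00 / 8620.00 = 51.80 mm
ȳ = 490040.00 / 8620.00 = 56.85 mm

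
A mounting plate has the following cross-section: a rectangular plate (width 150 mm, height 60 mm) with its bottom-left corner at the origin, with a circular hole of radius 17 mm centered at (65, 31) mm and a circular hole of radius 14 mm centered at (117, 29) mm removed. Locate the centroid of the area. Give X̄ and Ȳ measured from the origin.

plate: A = 150 × 60 = 9000.00, centroid at (75.00, 30.00).
hole 1: A = −π·17² = -907.92, centroid at (65.00, 31.00).
hole 2: A = −π·14² = -615.75, centroid at (117.00, 29.00).
ΣA = 7476.33 mm²
ΣAX̄ = (9000.00)(75.00) + (-907.92)(65.00) + (-615.75)(117.00) = 543942.18 mm³
ΣAȲ = (9000.00)(30.00) + (-907.92)(31.00) + (-615.75)(29.00) = 223997.66 mm³
X̄ = 543942.18 / 7476.33 = 72.76 mm
Ȳ = 223997.66 / 7476.33 = 29.96 mm

X̄ = 72.76 mm, Ȳ = 29.96 mm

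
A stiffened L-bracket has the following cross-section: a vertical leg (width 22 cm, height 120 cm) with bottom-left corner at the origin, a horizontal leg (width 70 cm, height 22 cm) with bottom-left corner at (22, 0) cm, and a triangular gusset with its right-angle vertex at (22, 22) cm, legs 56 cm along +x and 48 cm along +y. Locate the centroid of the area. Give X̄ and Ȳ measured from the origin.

X̄ = 31.04 cm, Ȳ = 40.99 cm

vertical leg: A = 22 × 120 = 2640.00, centroid at (11.00, 60.00).
horizontal leg: A = 70 × 22 = 1540.00, centroid at (57.00, 11.00).
gusset: A = ½·56·48 = 1344.00, centroid at (40.67, 38.00).
ΣA = 5524.00 cm², ΣAX̄ = 171476.00 cm³, ΣAȲ = 226412.00 cm³.
X̄ = 171476.00/5524.00 = 31.04 cm; Ȳ = 226412.00/5524.00 = 40.99 cm.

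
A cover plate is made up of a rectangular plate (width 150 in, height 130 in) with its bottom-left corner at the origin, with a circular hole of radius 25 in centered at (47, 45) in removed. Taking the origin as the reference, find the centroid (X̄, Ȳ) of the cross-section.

X̄ = 78.14 in, Ȳ = 67.24 in

Part | A | x̄ᵢ | ȳᵢ | A·x̄ᵢ | A·ȳᵢ
plate | 19500.00 | 75.00 | 65.00 | 1462500.00 | 1267500.00
hole | -1963.50 | 47.00 | 45.00 | -92284.28 | -88357.29
Σ | 17536.50 |  |  | 1370215.72 | 1179142.71
X̄ = 1370215.72 / 17536.50 = 78.14 in
Ȳ = 1179142.71 / 17536.50 = 67.24 in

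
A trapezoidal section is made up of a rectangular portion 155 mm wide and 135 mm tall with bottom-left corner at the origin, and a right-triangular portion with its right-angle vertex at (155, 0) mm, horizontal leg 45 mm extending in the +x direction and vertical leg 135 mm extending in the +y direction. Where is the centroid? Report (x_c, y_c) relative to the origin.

x_c = 89.23 mm, y_c = 64.65 mm

Part | A | x̄ᵢ | ȳᵢ | A·x̄ᵢ | A·ȳᵢ
rectangular portion | 20925.00 | 77.50 | 67.50 | 1621687.50 | 1412437.50
triangular portion | 3037.50 | 170.00 | 45.00 | 516375.00 | 136687.50
Σ | 23962.50 |  |  | 2138062.50 | 1549125.00
x_c = 2138062.50 / 23962.50 = 89.23 mm
y_c = 1549125.00 / 23962.50 = 64.65 mm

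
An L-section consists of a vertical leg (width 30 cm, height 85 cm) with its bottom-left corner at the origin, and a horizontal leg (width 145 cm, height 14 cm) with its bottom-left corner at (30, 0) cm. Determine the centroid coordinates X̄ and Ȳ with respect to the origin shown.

X̄ = 53.78 cm, Ȳ = 26.77 cm

vertical leg: A = 30 × 85 = 2550.00, centroid at (15.00, 42.50).
horizontal leg: A = 145 × 14 = 2030.00, centroid at (102.50, 7.00).
ΣA = 4580.00 cm², ΣAX̄ = 246325.00 cm³, ΣAȲ = 122585.00 cm³.
X̄ = 246325.00/4580.00 = 53.78 cm; Ȳ = 122585.00/4580.00 = 26.77 cm.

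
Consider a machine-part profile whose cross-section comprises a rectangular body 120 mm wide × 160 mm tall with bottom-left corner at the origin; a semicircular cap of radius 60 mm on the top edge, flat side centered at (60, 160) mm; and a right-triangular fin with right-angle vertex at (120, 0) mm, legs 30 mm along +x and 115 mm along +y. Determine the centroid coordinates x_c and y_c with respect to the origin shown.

x_c = 64.54 mm, y_c = 99.73 mm

Part | A | x̄ᵢ | ȳᵢ | A·x̄ᵢ | A·ȳᵢ
rectangular body | 19200.00 | 60.00 | 80.00 | 1152000.00 | 1536000.00
semicircular top | 5654.87 | 60.00 | 185.46 | 339292.01 | 1048778.68
triangular fin | 1725.00 | 130.00 | 38.33 | 224250.00 | 66125.00
Σ | 26579.87 |  |  | 1715542.01 | 2650903.68
x_c = 1715542.01 / 26579.87 = 64.54 mm
y_c = 2650903.68 / 26579.87 = 99.73 mm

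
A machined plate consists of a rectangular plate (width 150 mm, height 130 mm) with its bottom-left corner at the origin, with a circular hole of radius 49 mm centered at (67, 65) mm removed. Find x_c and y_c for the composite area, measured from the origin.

Part | A | x̄ᵢ | ȳᵢ | A·x̄ᵢ | A·ȳᵢ
plate | 19500.00 | 75.00 | 65.00 | 1462500.00 | 1267500.00
hole | -7542.96 | 67.00 | 65.00 | -505378.59 | -490292.66
Σ | 11957.04 |  |  | 957121.41 | 777207.34
x_c = 957121.41 / 11957.04 = 80.05 mm
y_c = 777207.34 / 11957.04 = 65.00 mm

x_c = 80.05 mm, y_c = 65.00 mm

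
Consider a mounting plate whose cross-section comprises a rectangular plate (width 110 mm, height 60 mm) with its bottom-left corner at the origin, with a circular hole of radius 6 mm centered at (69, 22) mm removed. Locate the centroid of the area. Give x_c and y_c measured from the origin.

Part | A | x̄ᵢ | ȳᵢ | A·x̄ᵢ | A·ȳᵢ
plate | 6600.00 | 55.00 | 30.00 | 363000.00 | 198000.00
hole | -113.10 | 69.00 | 22.00 | -7803.72 | -2488.14
Σ | 6486.90 |  |  | 355196.28 | 195511.86
x_c = 355196.28 / 6486.90 = 54.76 mm
y_c = 195511.86 / 6486.90 = 30.14 mm

x_c = 54.76 mm, y_c = 30.14 mm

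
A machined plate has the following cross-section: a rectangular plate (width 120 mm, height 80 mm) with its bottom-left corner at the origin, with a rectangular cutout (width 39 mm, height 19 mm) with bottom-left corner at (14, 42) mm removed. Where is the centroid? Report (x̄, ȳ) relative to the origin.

Part | A | x̄ᵢ | ȳᵢ | A·x̄ᵢ | A·ȳᵢ
plate | 9600.00 | 60.00 | 40.00 | 576000.00 | 384000.00
hole | -741.00 | 33.50 | 51.50 | -24823.50 | -38161.50
Σ | 8859.00 |  |  | 551176.50 | 345838.50
x̄ = 551176.50 / 8859.00 = 62.22 mm
ȳ = 345838.50 / 8859.00 = 39.04 mm

x̄ = 62.22 mm, ȳ = 39.04 mm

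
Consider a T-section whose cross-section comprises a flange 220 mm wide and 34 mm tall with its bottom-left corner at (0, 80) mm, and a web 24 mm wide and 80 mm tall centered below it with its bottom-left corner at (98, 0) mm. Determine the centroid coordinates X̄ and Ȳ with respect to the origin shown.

X̄ = 110.00 mm, Ȳ = 85.36 mm

Part | A | x̄ᵢ | ȳᵢ | A·x̄ᵢ | A·ȳᵢ
web | 1920.00 | 110.00 | 40.00 | 211200.00 | 76800.00
flange | 7480.00 | 110.00 | 97.00 | 822800.00 | 725560.00
Σ | 9400.00 |  |  | 1034000.00 | 802360.00
X̄ = 1034000.00 / 9400.00 = 110.00 mm
Ȳ = 802360.00 / 9400.00 = 85.36 mm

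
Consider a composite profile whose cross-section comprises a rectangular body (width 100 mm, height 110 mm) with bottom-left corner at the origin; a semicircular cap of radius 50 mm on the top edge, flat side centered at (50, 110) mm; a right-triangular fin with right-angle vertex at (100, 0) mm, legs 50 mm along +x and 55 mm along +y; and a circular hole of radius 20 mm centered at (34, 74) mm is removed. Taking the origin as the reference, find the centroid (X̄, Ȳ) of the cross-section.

Part | A | x̄ᵢ | ȳᵢ | A·x̄ᵢ | A·ȳᵢ
rectangular body | 11000.00 | 50.00 | 55.00 | 550000.00 | 605000.00
semicircular top | 3926.99 | 50.00 | 131.22 | 196349.54 | 515302.32
triangular fin | 1375.00 | 116.67 | 18.33 | 160416.67 | 25208.33
hole | -1256.64 | 34.00 | 74.00 | -42725.66 | -92991.14
Σ | 15045.35 |  |  | 864040.55 | 1052519.51
X̄ = 864040.55 / 15045.35 = 57.43 mm
Ȳ = 1052519.51 / 15045.35 = 69.96 mm

X̄ = 57.43 mm, Ȳ = 69.96 mm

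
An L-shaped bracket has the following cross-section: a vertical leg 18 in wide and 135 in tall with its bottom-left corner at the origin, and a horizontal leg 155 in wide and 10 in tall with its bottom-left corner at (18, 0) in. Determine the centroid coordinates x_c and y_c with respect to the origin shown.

Part | A | x̄ᵢ | ȳᵢ | A·x̄ᵢ | A·ȳᵢ
vertical leg | 2430.00 | 9.00 | 67.50 | 21870.00 | 164025.00
horizontal leg | 1550.00 | 95.50 | 5.00 | 148025.00 | 7750.00
Σ | 3980.00 |  |  | 169895.00 | 171775.00
x_c = 169895.00 / 3980.00 = 42.69 in
y_c = 171775.00 / 3980.00 = 43.16 in

x_c = 42.69 in, y_c = 43.16 in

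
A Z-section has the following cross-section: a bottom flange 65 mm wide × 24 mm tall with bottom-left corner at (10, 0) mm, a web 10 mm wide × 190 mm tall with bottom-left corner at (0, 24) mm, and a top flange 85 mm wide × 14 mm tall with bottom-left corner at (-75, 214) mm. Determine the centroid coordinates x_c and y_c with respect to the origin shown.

x_c = 7.98 mm, y_c = 109.21 mm

bottom flange: A = 65 × 24 = 1560.00, centroid at (42.50, 12.00).
web: A = 10 × 190 = 1900.00, centroid at (5.00, 119.00).
top flange: A = 85 × 14 = 1190.00, centroid at (-32.50, 221.00).
ΣA = 4650.00 mm²
ΣAx_c = (1560.00)(42.50) + (1900.00)(5.00) + (1190.00)(-32.50) = 37125.00 mm³
ΣAy_c = (1560.00)(12.00) + (1900.00)(119.00) + (1190.00)(221.00) = 507810.00 mm³
x_c = 37125.00 / 4650.00 = 7.98 mm
y_c = 507810.00 / 4650.00 = 109.21 mm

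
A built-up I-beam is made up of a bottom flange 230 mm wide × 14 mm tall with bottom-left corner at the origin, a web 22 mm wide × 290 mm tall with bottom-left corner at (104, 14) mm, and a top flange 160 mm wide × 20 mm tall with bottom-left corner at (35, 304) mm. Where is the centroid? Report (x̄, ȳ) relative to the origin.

Part | A | x̄ᵢ | ȳᵢ | A·x̄ᵢ | A·ȳᵢ
bottom flange | 3220.00 | 115.00 | 7.00 | 370300.00 | 22540.00
web | 6380.00 | 115.00 | 159.00 | 733700.00 | 1014420.00
top flange | 3200.00 | 115.00 | 314.00 | 368000.00 | 1004800.00
Σ | 12800.00 |  |  | 1472000.00 | 2041760.00
x̄ = 1472000.00 / 12800.00 = 115.00 mm
ȳ = 2041760.00 / 12800.00 = 159.51 mm

x̄ = 115.00 mm, ȳ = 159.51 mm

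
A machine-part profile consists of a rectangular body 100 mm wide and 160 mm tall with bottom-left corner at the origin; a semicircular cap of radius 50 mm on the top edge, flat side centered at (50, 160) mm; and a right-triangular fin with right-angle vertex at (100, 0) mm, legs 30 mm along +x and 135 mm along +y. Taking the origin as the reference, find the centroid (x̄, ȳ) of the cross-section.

x̄ = 55.53 mm, ȳ = 94.88 mm

rectangular body: A = 100 × 160 = 16000.00, centroid at (50.00, 80.00).
semicircular top: A = ½π·50² = 3926.99, centroid at (50.00, 181.22).
triangular fin: A = ½·30·135 = 2025.00, centroid at (110.00, 45.00).
ΣA = 21951.99 mm², ΣAx̄ = 1219099.54 mm³, ΣAȳ = 2082776.86 mm³.
x̄ = 1219099.54/21951.99 = 55.53 mm; ȳ = 2082776.86/21951.99 = 94.88 mm.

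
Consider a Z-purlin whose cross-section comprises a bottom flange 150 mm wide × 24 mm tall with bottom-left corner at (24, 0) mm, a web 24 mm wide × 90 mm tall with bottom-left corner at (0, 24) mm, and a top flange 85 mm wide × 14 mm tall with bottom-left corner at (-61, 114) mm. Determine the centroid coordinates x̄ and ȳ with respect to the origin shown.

x̄ = 51.84 mm, ȳ = 48.38 mm

Part | A | x̄ᵢ | ȳᵢ | A·x̄ᵢ | A·ȳᵢ
bottom flange | 3600.00 | 99.00 | 12.00 | 356400.00 | 43200.00
web | 2160.00 | 12.00 | 69.00 | 25920.00 | 149040.00
top flange | 1190.00 | -18.50 | 121.00 | -22015.00 | 143990.00
Σ | 6950.00 |  |  | 360305.00 | 336230.00
x̄ = 360305.00 / 6950.00 = 51.84 mm
ȳ = 336230.00 / 6950.00 = 48.38 mm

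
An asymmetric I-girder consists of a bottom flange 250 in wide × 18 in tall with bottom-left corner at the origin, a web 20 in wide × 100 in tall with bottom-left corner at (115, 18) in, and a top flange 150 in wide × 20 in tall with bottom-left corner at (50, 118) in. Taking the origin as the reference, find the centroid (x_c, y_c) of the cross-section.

x_c = 125.00 in, y_c = 59.00 in

bottom flange: A = 250 × 18 = 4500.00, centroid at (125.00, 9.00).
web: A = 20 × 100 = 2000.00, centroid at (125.00, 68.00).
top flange: A = 150 × 20 = 3000.00, centroid at (125.00, 128.00).
ΣA = 9500.00 in²
ΣAx_c = (4500.00)(125.00) + (2000.00)(125.00) + (3000.00)(125.00) = 1187500.00 in³
ΣAy_c = (4500.00)(9.00) + (2000.00)(68.00) + (3000.00)(128.00) = 560500.00 in³
x_c = 1187500.00 / 9500.00 = 125.00 in
y_c = 560500.00 / 9500.00 = 59.00 in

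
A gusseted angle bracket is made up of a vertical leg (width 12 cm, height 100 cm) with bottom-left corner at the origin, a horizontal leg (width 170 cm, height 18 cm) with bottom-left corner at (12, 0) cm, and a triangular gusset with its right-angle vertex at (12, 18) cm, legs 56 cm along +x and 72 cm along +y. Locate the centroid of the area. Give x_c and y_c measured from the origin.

Part | A | x̄ᵢ | ȳᵢ | A·x̄ᵢ | A·ȳᵢ
vertical leg | 1200.00 | 6.00 | 50.00 | 7200.00 | 60000.00
horizontal leg | 3060.00 | 97.00 | 9.00 | 296820.00 | 27540.00
gusset | 2016.00 | 30.67 | 42.00 | 61824.00 | 84672.00
Σ | 6276.00 |  |  | 365844.00 | 172212.00
x_c = 365844.00 / 6276.00 = 58.29 cm
y_c = 172212.00 / 6276.00 = 27.44 cm

x_c = 58.29 cm, y_c = 27.44 cm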